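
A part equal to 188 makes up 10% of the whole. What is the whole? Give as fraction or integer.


Given: 188 is 10% of the whole
Set up: 188 = 10/100 * whole
whole = 188 * 100 / 10
whole = 18800 / 10
whole = 1880

1880


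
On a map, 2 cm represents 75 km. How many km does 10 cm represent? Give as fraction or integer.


Map scale: 2 cm = 75 km
Measured distance on map = 10 cm
Set up proportion: 10 * 75 / 2
= 750 / 2
= 375 km

375


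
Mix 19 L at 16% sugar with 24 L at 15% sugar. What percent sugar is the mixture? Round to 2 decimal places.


Solute in mixture 1 = 16% of 19 L = 19*16/100 = 76/25 L
Solute in mixture 2 = 15% of 24 L = 24*15/100 = 18/5 L
Total solute = 76/25 + 18/5 = 166/25 L
Total volume = 19 + 24 = 43 L
Final concentration = 166/25/43 * 100 = 15.44%

15.44


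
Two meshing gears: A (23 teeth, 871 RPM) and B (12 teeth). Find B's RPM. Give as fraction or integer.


Gear ratio: teeth_A * RPM_A = teeth_B * RPM_B
23 * 871 = 12 * RPM_B
20033 = 12 * RPM_B
RPM_B = 20033 / 12
RPM_B = 20033/12

20033/12


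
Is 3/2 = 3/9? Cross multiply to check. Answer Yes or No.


Cross multiply to check 3/2 = 3/9
Left cross product: 3 * 9 = 27
Right cross product: 2 * 3 = 6
27 != 6
Not equal, so proportions differ => No

No


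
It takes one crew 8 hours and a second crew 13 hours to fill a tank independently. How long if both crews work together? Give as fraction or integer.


Rate of A = 1/8 job per hour
Rate of B = 1/13 job per hour
Combined rate = 1/8 + 1/13
Find common denominator: (13 + 8)/(8*13) = 21/104
Combined rate = 21/104 job per hour
Time together = 1 / (21/104) = 104/21 hours

104/21


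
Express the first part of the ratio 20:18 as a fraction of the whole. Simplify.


Total parts = 20 + 18 = 38
First part fraction = 20/38
Simplify: 20/38 = 10/19

10/19


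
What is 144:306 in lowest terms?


Find GCD(144, 306)
GCD = 18
Divide both by 18: 144/18 = 8, 306/18 = 17
Simplified ratio = 8:17

8:17


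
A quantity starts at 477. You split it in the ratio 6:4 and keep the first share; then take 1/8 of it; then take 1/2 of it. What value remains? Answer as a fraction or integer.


Start with 477.
Step 1: Split 6:4, first share = 477 * 6/10 = 1431/5
Step 2: Take 1/8: 1431/5 * 1/8 = 1431/40
Step 3: Take 1/2: 1431/40 * 1/2 = 1431/80
Final result = 1431/80

1431/80


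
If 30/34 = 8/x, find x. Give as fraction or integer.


Setting up: 30/34 = 8/x
Cross multiply: 30 * x = 34 * 8
30x = 272
x = 272/30
x = 136/15

136/15


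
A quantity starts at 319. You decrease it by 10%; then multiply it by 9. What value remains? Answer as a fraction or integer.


Start with 319.
Step 1: Decrease by 10%: 319 * 90/100 = 2871/10
Step 2: Multiply by 9: 2871/10 * 9 = 25839/10
Final result = 25839/10

25839/10


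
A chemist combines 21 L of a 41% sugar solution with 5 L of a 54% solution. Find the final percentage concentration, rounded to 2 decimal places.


Solute in mixture 1 = 41% of 21 L = 21*41/100 = 861/100 L
Solute in mixture 2 = 54% of 5 L = 5*54/100 = 27/10 L
Total solute = 861/100 + 27/10 = 1131/100 L
Total volume = 21 + 5 = 26 L
Final concentration = 1131/100/26 * 100 = 43.50%

43.50


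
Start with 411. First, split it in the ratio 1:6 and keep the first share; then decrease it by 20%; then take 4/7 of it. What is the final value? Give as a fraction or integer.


Start with 411.
Step 1: Split 1:6, first share = 411 * 1/7 = 411/7
Step 2: Decrease by 20%: 411/7 * 80/100 = 1644/35
Step 3: Take 4/7: 1644/35 * 4/7 = 6576/245
Final result = 6576/245

6576/245


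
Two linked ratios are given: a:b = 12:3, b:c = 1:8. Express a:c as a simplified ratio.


Given a:b = 12:3 and b:c = 1:8
Make b consistent. Multiply first ratio by 1: a:b = 12:3
Multiply second ratio by 3: b:c = 3:24
Now b = 3 in both, so a:b:c = 12:3:24
Therefore a:c = 12:24
Simplify by GCD: a:c = 1:2

1:2


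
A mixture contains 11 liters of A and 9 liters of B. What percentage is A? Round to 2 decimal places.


Volume of A = 11 L
Volume of B = 9 L
Total volume = 11 + 9 = 20 L
Percentage of A = (11/20) * 100
= 55.00%

55.00


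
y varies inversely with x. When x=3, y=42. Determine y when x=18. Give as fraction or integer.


Inverse proportion: y = k/x
Find k: k = 3 * 42 = 126
Compute y at x=18: y = 126/18
y = 7

7


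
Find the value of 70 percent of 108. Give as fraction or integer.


Compute 70% of 108
Convert percentage: 70% = 70/100
Multiply: 108 * 70/100
= 7560/100
= 378/5

378/5


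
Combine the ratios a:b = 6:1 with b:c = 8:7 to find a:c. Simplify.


Given a:b = 6:1 and b:c = 8:7
Make b consistent. Multiply first ratio by 8: a:b = 48:8
Multiply second ratio by 1: b:c = 8:7
Now b = 8 in both, so a:b:c = 48:8:7
Therefore a:c = 48:7
Simplify by GCD: a:c = 48:7

48:7


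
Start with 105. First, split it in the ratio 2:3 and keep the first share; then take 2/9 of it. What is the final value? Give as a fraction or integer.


Start with 105.
Step 1: Split 2:3, first share = 105 * 2/5 = 42
Step 2: Take 2/9: 42 * 2/9 = 28/3
Final result = 28/3

28/3


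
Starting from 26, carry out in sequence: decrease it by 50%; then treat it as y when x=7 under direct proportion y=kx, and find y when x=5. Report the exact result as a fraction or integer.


Start with 26.
Step 1: Decrease by 50%: 26 * 50/100 = 13
Step 2: Direct prop: k = (13)/7; new y = k*5 = 13*5/7 = 65/7
Final result = 65/7

65/7


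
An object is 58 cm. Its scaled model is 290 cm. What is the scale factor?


Original length = 58 cm
Scaled length = 290 cm
Scale factor = 290 / 58
= 5

5


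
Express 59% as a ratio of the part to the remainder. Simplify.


Part = 59%, Remainder = 41%
Ratio = 59:41
GCD(59, 41) = 1
Simplify: 59:41 = 59:41

59:41


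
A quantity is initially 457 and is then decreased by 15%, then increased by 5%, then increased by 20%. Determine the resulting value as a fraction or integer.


Start: 457
Step 1: decrease by 15% => multiply by 85/100
  457 * 85/100 = 7769/20
Step 2: increase by 5% => multiply by 105/100
  7769/20 * 105/100 = 163149/400
Step 3: increase by 20% => multiply by 120/100
  163149/400 * 120/100 = 489447/1000
Final value = 489447/1000

489447/1000


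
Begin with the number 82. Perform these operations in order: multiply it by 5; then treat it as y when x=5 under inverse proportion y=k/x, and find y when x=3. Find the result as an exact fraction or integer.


Start with 82.
Step 1: Multiply by 5: 82 * 5 = 410
Step 2: Inverse prop: k = (410)*5; new y = k/3 = 410*5/3 = 2050/3
Final result = 2050/3

2050/3


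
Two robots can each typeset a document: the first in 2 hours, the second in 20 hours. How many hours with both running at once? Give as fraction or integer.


Rate of A = 1/2 job per hour
Rate of B = 1/20 job per hour
Combined rate = 1/2 + 1/20
Find common denominator: (20 + 2)/(2*20) = 22/40
Combined rate = 11/20 job per hour
Time together = 1 / (11/20) = 20/11 hours

20/11


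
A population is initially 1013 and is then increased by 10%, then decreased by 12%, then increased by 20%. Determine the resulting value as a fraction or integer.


Start: 1013
Step 1: increase by 10% => multiply by 110/100
  1013 * 110/100 = 11143/10
Step 2: decrease by 12% => multiply by 88/100
  11143/10 * 88/100 = 122573/125
Step 3: increase by 20% => multiply by 120/100
  122573/125 * 120/100 = 735438/625
Final value = 735438/625

735438/625


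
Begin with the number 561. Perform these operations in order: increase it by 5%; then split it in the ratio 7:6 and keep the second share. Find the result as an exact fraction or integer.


Start with 561.
Step 1: Increase by 5%: 561 * 105/100 = 11781/20
Step 2: Split 7:6, second share = 11781/20 * 6/13 = 35343/130
Final result = 35343/130

35343/130


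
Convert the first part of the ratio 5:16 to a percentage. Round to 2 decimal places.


Total parts = 5 + 16 = 21
First part fraction = 5/21
Percentage = (5/21) * 100
= 0.238095 * 100
= 23.81%

23.81


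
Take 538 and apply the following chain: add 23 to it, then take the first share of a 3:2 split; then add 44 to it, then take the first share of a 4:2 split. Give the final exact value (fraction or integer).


Start with 538.
Step 1: Add 23: 538+23=561; split 3:2 first = 561*3/5 = 1683/5
Step 2: Add 44: 1683/5+44=1903/5; split 4:2 first = 1903/5*4/6 = 3806/15
Final result = 3806/15

3806/15


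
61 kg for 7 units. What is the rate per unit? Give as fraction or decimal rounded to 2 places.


Total kg = 61
Number of units = 7
Unit rate = 61 / 7
= 8.71 kg per unit

8.71


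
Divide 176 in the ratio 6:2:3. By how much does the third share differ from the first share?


Total parts = 6 + 2 + 3 = 11
Value per part = 176 / 11 = 16
Shares: 6*16=96, 2*16=32, 3*16=48
Third share = 48, first share = 96
Difference = |48 - 96| = 48

48


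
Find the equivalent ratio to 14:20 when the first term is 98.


Original ratio: 14:20
First term target: 98
Scale factor = 98 / 14 = 7
Multiply second term: 20 * 7 = 140
Equivalent ratio = 98:140

98:140


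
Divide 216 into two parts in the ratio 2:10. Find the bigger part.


Total parts = 2 + 10 = 12
Value per part = 216 / 12 = 18
First share = 2 * 18 = 36
Second share = 10 * 18 = 180
Larger share = 180

180


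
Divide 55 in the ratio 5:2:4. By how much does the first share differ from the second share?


Total parts = 5 + 2 + 4 = 11
Value per part = 55 / 11 = 5
Shares: 5*5=25, 2*5=10, 4*5=20
First share = 25, second share = 10
Difference = |25 - 10| = 15

15


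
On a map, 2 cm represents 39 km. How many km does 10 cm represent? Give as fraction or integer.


Map scale: 2 cm = 39 km
Measured distance on map = 10 cm
Set up proportion: 10 * 39 / 2
= 390 / 2
= 195 km

195


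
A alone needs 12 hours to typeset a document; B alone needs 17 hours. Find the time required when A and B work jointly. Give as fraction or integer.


Rate of A = 1/12 job per hour
Rate of B = 1/17 job per hour
Combined rate = 1/12 + 1/17
Find common denominator: (17 + 12)/(12*17) = 29/204
Combined rate = 29/204 job per hour
Time together = 1 / (29/204) = 204/29 hours

204/29


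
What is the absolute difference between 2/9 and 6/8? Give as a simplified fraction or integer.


Simplify: 2/9 = 2/9 and 6/8 = 3/4
Find common denominator: LCD = 36
Convert: 8/36 and 27/36
Difference = |8 - 27|/36 = 19/36
Simplified = 19/36

19/36


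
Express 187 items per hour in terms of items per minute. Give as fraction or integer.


Converting from per hour to per minute
Rate = 187 items per hour
Divide by 60: 187/60
= 187/60 items per minute

187/60


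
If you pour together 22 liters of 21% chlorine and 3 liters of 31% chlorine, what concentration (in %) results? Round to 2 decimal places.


Solute in mixture 1 = 21% of 22 L = 22*21/100 = 231/50 L
Solute in mixture 2 = 31% of 3 L = 3*31/100 = 93/100 L
Total solute = 231/50 + 93/100 = 111/20 L
Total volume = 22 + 3 = 25 L
Final concentration = 111/20/25 * 100 = 22.20%

22.20


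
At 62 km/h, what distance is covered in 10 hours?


Using distance = speed * time
Speed = 62 km/h
Time = 10 hours
Distance = 62 * 10
= 620 km

620


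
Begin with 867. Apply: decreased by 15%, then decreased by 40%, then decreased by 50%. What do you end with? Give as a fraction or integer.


Start: 867
Step 1: decrease by 15% => multiply by 85/100
  867 * 85/100 = 14739/20
Step 2: decrease by 40% => multiply by 60/100
  14739/20 * 60/100 = 44217/100
Step 3: decrease by 50% => multiply by 50/100
  44217/100 * 50/100 = 44217/200
Final value = 44217/200

44217/200


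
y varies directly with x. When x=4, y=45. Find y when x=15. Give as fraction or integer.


Direct proportion: y = kx
Find k: k = 45/4 = 45/4
Compute y at x=15: y = 45/4 * 15
y = 675/4

675/4


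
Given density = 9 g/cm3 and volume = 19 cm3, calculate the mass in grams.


Using mass = density * volume
Density = 9 g/cm3
Volume = 19 cm3
Mass = 9 * 19
= 171 g

171


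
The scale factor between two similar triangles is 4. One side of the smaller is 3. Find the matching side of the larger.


Similar triangles have proportional sides
Scale factor = 4
Smaller side = 3
Corresponding larger side = 3 * 4
= 12

12


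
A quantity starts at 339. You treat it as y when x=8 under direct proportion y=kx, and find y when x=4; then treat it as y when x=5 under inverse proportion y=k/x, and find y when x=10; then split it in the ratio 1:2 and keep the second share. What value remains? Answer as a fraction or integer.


Start with 339.
Step 1: Direct prop: k = (339)/8; new y = k*4 = 339*4/8 = 339/2
Step 2: Inverse prop: k = (339/2)*5; new y = k/10 = 339/2*5/10 = 339/4
Step 3: Split 1:2, second share = 339/4 * 2/3 = 113/2
Final result = 113/2

113/2


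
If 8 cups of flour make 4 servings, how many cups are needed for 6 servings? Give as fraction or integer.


Original: 8 cups for 4 servings
Target servings = 6
Scaling factor = 6/4
New amount = 8 * 6/4
= 48/4
= 12 cups

12


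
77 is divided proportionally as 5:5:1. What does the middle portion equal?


Ratio = 5:5:1
Total parts = 5 + 5 + 1 = 11
Value per part = 77 / 11 = 7
First share = 5 * 7 = 35
Middle share = 5 * 7 = 35
Third share = 1 * 7 = 7

35


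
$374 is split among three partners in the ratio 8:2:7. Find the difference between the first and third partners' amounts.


Total parts = 8 + 2 + 7 = 17
Value per part = 374 / 17 = 22
Shares: 8*22=176, 2*22=44, 7*22=154
First share = 176, third share = 154
Difference = |176 - 154| = 22

22


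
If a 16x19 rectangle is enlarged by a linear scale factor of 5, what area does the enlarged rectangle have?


Original dimensions: 16 x 19
Enlargement factor = 5
New width = 16 * 5 = 80
New height = 19 * 5 = 95
New area = 80 * 95 = 7600

7600


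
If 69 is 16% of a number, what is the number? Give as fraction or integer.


Given: 69 is 16% of the whole
Set up: 69 = 16/100 * whole
whole = 69 * 100 / 16
whole = 6900 / 16
whole = 1725/4

1725/4


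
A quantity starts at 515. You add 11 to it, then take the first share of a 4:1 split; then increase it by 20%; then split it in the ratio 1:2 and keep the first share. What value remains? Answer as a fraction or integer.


Start with 515.
Step 1: Add 11: 515+11=526; split 4:1 first = 526*4/5 = 2104/5
Step 2: Increase by 20%: 2104/5 * 120/100 = 12624/25
Step 3: Split 1:2, first share = 12624/25 * 1/3 = 4208/25
Final result = 4208/25

4208/25


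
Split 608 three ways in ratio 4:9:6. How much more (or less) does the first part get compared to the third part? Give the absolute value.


Total parts = 4 + 9 + 6 = 19
Value per part = 608 / 19 = 32
Shares: 4*32=128, 9*32=288, 6*32=192
First share = 128, third share = 192
Difference = |128 - 192| = 64

64


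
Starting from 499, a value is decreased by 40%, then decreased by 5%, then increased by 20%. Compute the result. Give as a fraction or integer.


Start: 499
Step 1: decrease by 40% => multiply by 60/100
  499 * 60/100 = 1497/5
Step 2: decrease by 5% => multiply by 95/100
  1497/5 * 95/100 = 28443/100
Step 3: increase by 20% => multiply by 120/100
  28443/100 * 120/100 = 85329/250
Final value = 85329/250

85329/250


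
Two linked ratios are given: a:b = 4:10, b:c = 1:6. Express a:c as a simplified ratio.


Given a:b = 4:10 and b:c = 1:6
Make b consistent. Multiply first ratio by 1: a:b = 4:10
Multiply second ratio by 10: b:c = 10:60
Now b = 10 in both, so a:b:c = 4:10:60
Therefore a:c = 4:60
Simplify by GCD: a:c = 1:15

1:15


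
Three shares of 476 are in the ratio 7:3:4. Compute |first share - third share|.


Total parts = 7 + 3 + 4 = 14
Value per part = 476 / 14 = 34
Shares: 7*34=238, 3*34=102, 4*34=136
First share = 238, third share = 136
Difference = |238 - 136| = 102

102


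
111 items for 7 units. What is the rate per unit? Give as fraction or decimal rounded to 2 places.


Total items = 111
Number of units = 7
Unit rate = 111 / 7
= 15.86 items per unit

15.86


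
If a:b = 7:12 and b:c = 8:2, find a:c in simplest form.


Given a:b = 7:12 and b:c = 8:2
Make b consistent. Multiply first ratio by 8: a:b = 56:96
Multiply second ratio by 12: b:c = 96:24
Now b = 96 in both, so a:b:c = 56:96:24
Therefore a:c = 56:24
Simplify by GCD: a:c = 7:3

7:3


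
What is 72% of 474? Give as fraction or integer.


Compute 72% of 474
Convert percentage: 72% = 72/100
Multiply: 474 * 72/100
= 34128/100
= 8532/25

8532/25


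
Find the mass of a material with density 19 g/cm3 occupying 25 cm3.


Using mass = density * volume
Density = 19 g/cm3
Volume = 25 cm3
Mass = 19 * 25
= 475 g

475


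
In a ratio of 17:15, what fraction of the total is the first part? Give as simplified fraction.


Total parts = 17 + 15 = 32
First part fraction = 17/32
Simplify: 17/32 = 17/32

17/32


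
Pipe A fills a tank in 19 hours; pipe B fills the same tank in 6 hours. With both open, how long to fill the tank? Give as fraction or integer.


Rate of A = 1/19 job per hour
Rate of B = 1/6 job per hour
Combined rate = 1/19 + 1/6
Find common denominator: (6 + 19)/(19*6) = 25/114
Combined rate = 25/114 job per hour
Time together = 1 / (25/114) = 114/25 hours

114/25


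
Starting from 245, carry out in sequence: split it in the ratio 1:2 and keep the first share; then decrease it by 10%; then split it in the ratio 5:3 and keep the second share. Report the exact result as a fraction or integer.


Start with 245.
Step 1: Split 1:2, first share = 245 * 1/3 = 245/3
Step 2: Decrease by 10%: 245/3 * 90/100 = 147/2
Step 3: Split 5:3, second share = 147/2 * 3/8 = 441/16
Final result = 441/16

441/16


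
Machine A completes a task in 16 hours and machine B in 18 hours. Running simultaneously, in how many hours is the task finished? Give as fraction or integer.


Rate of A = 1/16 job per hour
Rate of B = 1/18 job per hour
Combined rate = 1/16 + 1/18
Find common denominator: (18 + 16)/(16*18) = 34/288
Combined rate = 17/144 job per hour
Time together = 1 / (17/144) = 144/17 hours

144/17


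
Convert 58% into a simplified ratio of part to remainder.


Part = 58%, Remainder = 42%
Ratio = 58:42
GCD(58, 42) = 2
Simplify: 29:21 = 29:21

29:21


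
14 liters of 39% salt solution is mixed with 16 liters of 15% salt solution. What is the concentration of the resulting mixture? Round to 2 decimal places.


Solute in mixture 1 = 39% of 14 L = 14*39/100 = 273/50 L
Solute in mixture 2 = 15% of 16 L = 16*15/100 = 12/5 L
Total solute = 273/50 + 12/5 = 393/50 L
Total volume = 14 + 16 = 30 L
Final concentration = 393/50/30 * 100 = 26.20%

26.20


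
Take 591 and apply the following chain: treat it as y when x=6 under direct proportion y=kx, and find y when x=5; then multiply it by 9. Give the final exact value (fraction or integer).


Start with 591.
Step 1: Direct prop: k = (591)/6; new y = k*5 = 591*5/6 = 985/2
Step 2: Multiply by 9: 985/2 * 9 = 8865/2
Final result = 8865/2

8865/2


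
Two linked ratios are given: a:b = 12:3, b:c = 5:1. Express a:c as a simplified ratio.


Given a:b = 12:3 and b:c = 5:1
Make b consistent. Multiply first ratio by 5: a:b = 60:15
Multiply second ratio by 3: b:c = 15:3
Now b = 15 in both, so a:b:c = 60:15:3
Therefore a:c = 60:3
Simplify by GCD: a:c = 20:1

20:1


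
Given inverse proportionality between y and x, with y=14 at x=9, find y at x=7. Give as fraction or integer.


Inverse proportion: y = k/x
Find k: k = 9 * 14 = 126
Compute y at x=7: y = 126/7
y = 18

18


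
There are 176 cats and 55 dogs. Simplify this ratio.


Find GCD(176, 55)
GCD = 11
Divide both by 11: 176/11 = 16, 55/11 = 5
Simplified ratio = 16:5

16:5


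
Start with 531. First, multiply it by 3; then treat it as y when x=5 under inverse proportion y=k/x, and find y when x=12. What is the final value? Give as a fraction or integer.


Start with 531.
Step 1: Multiply by 3: 531 * 3 = 1593
Step 2: Inverse prop: k = (1593)*5; new y = k/12 = 1593*5/12 = 2655/4
Final result = 2655/4

2655/4


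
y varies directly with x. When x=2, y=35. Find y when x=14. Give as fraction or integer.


Direct proportion: y = kx
Find k: k = 35/2 = 35/2
Compute y at x=14: y = 35/2 * 14
y = 245

245


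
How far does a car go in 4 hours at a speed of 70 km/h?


Using distance = speed * time
Speed = 70 km/h
Time = 4 hours
Distance = 70 * 4
= 280 km

280


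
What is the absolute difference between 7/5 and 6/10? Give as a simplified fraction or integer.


Simplify: 7/5 = 7/5 and 6/10 = 3/5
Find common denominator: LCD = 5
Convert: 7/5 and 3/5
Difference = |7 - 3|/5 = 4/5
Simplified = 4/5

4/5


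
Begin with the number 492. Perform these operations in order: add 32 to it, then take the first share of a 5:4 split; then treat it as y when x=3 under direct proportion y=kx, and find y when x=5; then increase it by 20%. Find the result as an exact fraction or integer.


Start with 492.
Step 1: Add 32: 492+32=524; split 5:4 first = 524*5/9 = 2620/9
Step 2: Direct prop: k = (2620/9)/3; new y = k*5 = 2620/9*5/3 = 13100/27
Step 3: Increase by 20%: 13100/27 * 120/100 = 5240/9
Final result = 5240/9

5240/9


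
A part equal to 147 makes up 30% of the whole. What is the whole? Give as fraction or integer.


Given: 147 is 30% of the whole
Set up: 147 = 30/100 * whole
whole = 147 * 100 / 30
whole = 14700 / 30
whole = 490

490


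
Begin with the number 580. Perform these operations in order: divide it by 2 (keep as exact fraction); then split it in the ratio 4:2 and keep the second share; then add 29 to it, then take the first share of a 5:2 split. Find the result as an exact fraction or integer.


Start with 580.
Step 1: Divide by 2: 580 / 2 = 290
Step 2: Split 4:2, second share = 290 * 2/6 = 290/3
Step 3: Add 29: 290/3+29=377/3; split 5:2 first = 377/3*5/7 = 1885/21
Final result = 1885/21

1885/21


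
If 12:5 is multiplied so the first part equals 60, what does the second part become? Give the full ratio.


Original ratio: 12:5
First term target: 60
Scale factor = 60 / 12 = 5
Multiply second term: 5 * 5 = 25
Equivalent ratio = 60:25

60:25


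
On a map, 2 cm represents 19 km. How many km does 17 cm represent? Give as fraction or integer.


Map scale: 2 cm = 19 km
Measured distance on map = 17 cm
Set up proportion: 17 * 19 / 2
= 323 / 2
= 323/2 km

323/2


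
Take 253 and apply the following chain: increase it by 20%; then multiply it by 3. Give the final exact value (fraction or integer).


Start with 253.
Step 1: Increase by 20%: 253 * 120/100 = 1518/5
Step 2: Multiply by 3: 1518/5 * 3 = 4554/5
Final result = 4554/5

4554/5


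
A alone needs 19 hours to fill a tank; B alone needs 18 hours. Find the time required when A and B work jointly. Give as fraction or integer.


Rate of A = 1/19 job per hour
Rate of B = 1/18 job per hour
Combined rate = 1/19 + 1/18
Find common denominator: (18 + 19)/(19*18) = 37/342
Combined rate = 37/342 job per hour
Time together = 1 / (37/342) = 342/37 hours

342/37


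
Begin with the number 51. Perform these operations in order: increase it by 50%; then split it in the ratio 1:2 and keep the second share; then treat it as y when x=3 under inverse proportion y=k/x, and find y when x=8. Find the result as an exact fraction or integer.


Start with 51.
Step 1: Increase by 50%: 51 * 150/100 = 153/2
Step 2: Split 1:2, second share = 153/2 * 2/3 = 51
Step 3: Inverse prop: k = (51)*3; new y = k/8 = 51*3/8 = 153/8
Final result = 153/8

153/8


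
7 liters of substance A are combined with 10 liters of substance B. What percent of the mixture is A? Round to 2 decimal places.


Volume of A = 7 L
Volume of B = 10 L
Total volume = 7 + 10 = 17 L
Percentage of A = (7/17) * 100
= 41.18%

41.18


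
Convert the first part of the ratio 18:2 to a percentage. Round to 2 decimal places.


Total parts = 18 + 2 = 20
First part fraction = 18/20
Percentage = (18/20) * 100
= 0.9 * 100
= 90.00%

90.00


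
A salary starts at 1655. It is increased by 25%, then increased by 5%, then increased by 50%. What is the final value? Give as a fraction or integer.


Start: 1655
Step 1: increase by 25% => multiply by 125/100
  1655 * 125/100 = 8275/4
Step 2: increase by 5% => multiply by 105/100
  8275/4 * 105/100 = 34755/16
Step 3: increase by 50% => multiply by 150/100
  34755/16 * 150/100 = 104265/32
Final value = 104265/32

104265/32


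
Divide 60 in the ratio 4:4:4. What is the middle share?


Ratio = 4:4:4
Total parts = 4 + 4 + 4 = 12
Value per part = 60 / 12 = 5
First share = 4 * 5 = 20
Middle share = 4 * 5 = 20
Third share = 4 * 5 = 20

20


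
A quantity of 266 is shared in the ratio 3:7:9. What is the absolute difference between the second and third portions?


Total parts = 3 + 7 + 9 = 19
Value per part = 266 / 19 = 14
Shares: 3*14=42, 7*14=98, 9*14=126
Second share = 98, third share = 126
Difference = |98 - 126| = 28

28


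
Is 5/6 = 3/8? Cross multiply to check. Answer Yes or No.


Cross multiply to check 5/6 = 3/8
Left cross product: 5 * 8 = 40
Right cross product: 6 * 3 = 18
40 != 18
Not equal, so proportions differ => No

No


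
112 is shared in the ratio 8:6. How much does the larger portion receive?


Total parts = 8 + 6 = 14
Value per part = 112 / 14 = 8
First share = 8 * 8 = 64
Second share = 6 * 8 = 48
Larger share = 64

64


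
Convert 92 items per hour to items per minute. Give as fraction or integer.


Converting from per hour to per minute
Rate = 92 items per hour
Divide by 60: 92/60
= 23/15 items per minute

23/15


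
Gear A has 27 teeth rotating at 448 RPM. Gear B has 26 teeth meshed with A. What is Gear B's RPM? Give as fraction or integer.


Gear ratio: teeth_A * RPM_A = teeth_B * RPM_B
27 * 448 = 26 * RPM_B
12096 = 26 * RPM_B
RPM_B = 12096 / 26
RPM_B = 6048/13

6048/13


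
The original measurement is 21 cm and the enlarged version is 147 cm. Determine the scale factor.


Original length = 21 cm
Scaled length = 147 cm
Scale factor = 147 / 21
= 7

7


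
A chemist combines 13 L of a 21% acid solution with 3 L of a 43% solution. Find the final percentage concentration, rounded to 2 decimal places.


Solute in mixture 1 = 21% of 13 L = 13*21/100 = 273/100 L
Solute in mixture 2 = 43% of 3 L = 3*43/100 = 129/100 L
Total solute = 273/100 + 129/100 = 201/50 L
Total volume = 13 + 3 = 16 L
Final concentration = 201/50/16 * 100 = 25.13%

25.13


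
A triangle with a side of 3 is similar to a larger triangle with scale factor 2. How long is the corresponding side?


Similar triangles have proportional sides
Scale factor = 2
Smaller side = 3
Corresponding larger side = 3 * 2
= 6

6


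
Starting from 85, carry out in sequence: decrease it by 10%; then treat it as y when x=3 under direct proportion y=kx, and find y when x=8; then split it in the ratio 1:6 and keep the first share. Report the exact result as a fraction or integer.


Start with 85.
Step 1: Decrease by 10%: 85 * 90/100 = 153/2
Step 2: Direct prop: k = (153/2)/3; new y = k*8 = 153/2*8/3 = 204
Step 3: Split 1:6, first share = 204 * 1/7 = 204/7
Final result = 204/7

204/7


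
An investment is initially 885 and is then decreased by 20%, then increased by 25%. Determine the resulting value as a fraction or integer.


Start: 885
Step 1: decrease by 20% => multiply by 80/100
  885 * 80/100 = 708
Step 2: increase by 25% => multiply by 125/100
  708 * 125/100 = 885
Final value = 885

885


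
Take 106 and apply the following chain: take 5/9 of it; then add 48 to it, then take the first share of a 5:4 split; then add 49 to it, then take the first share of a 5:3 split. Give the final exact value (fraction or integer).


Start with 106.
Step 1: Take 5/9: 106 * 5/9 = 530/9
Step 2: Add 48: 530/9+48=962/9; split 5:4 first = 962/9*5/9 = 4810/81
Step 3: Add 49: 4810/81+49=8779/81; split 5:3 first = 8779/81*5/8 = 43895/648
Final result = 43895/648

43895/648


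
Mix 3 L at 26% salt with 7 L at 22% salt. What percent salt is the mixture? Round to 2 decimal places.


Solute in mixture 1 = 26% of 3 L = 3*26/100 = 39/50 L
Solute in mixture 2 = 22% of 7 L = 7*22/100 = 77/50 L
Total solute = 39/50 + 77/50 = 58/25 L
Total volume = 3 + 7 = 10 L
Final concentration = 58/25/10 * 100 = 23.20%

23.20


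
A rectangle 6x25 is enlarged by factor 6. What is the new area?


Original dimensions: 6 x 25
Enlargement factor = 6
New width = 6 * 6 = 36
New height = 25 * 6 = 150
New area = 36 * 150 = 5400

5400


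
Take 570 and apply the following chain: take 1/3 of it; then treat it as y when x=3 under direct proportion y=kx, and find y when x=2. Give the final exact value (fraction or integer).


Start with 570.
Step 1: Take 1/3: 570 * 1/3 = 190
Step 2: Direct prop: k = (190)/3; new y = k*2 = 190*2/3 = 380/3
Final result = 380/3

380/3


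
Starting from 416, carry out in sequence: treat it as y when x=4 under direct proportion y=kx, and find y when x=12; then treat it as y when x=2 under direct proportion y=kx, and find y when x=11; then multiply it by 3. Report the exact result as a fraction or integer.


Start with 416.
Step 1: Direct prop: k = (416)/4; new y = k*12 = 416*12/4 = 1248
Step 2: Direct prop: k = (1248)/2; new y = k*11 = 1248*11/2 = 6864
Step 3: Multiply by 3: 6864 * 3 = 20592
Final result = 20592

20592


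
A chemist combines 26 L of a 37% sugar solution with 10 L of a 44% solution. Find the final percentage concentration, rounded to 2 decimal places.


Solute in mixture 1 = 37% of 26 L = 26*37/100 = 481/50 L
Solute in mixture 2 = 44% of 10 L = 10*44/100 = 22/5 L
Total solute = 481/50 + 22/5 = 701/50 L
Total volume = 26 + 10 = 36 L
Final concentration = 701/50/36 * 100 = 38.94%

38.94


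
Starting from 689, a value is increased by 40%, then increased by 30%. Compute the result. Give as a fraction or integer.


Start: 689
Step 1: increase by 40% => multiply by 140/100
  689 * 140/100 = 4823/5
Step 2: increase by 30% => multiply by 130/100
  4823/5 * 130/100 = 62699/50
Final value = 62699/50

62699/50


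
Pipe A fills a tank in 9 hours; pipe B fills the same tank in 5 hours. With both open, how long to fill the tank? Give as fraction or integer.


Rate of A = 1/9 job per hour
Rate of B = 1/5 job per hour
Combined rate = 1/9 + 1/5
Find common denominator: (5 + 9)/(9*5) = 14/45
Combined rate = 14/45 job per hour
Time together = 1 / (14/45) = 45/14 hours

45/14


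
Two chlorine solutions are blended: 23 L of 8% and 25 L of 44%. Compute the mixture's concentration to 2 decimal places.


Solute in mixture 1 = 8% of 23 L = 23*8/100 = 46/25 L
Solute in mixture 2 = 44% of 25 L = 25*44/100 = 11 L
Total solute = 46/25 + 11 = 321/25 L
Total volume = 23 + 25 = 48 L
Final concentration = 321/25/48 * 100 = 26.75%

26.75


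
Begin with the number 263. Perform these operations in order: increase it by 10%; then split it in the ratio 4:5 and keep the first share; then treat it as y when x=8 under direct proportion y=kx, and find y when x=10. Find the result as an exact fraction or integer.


Start with 263.
Step 1: Increase by 10%: 263 * 110/100 = 2893/10
Step 2: Split 4:5, first share = 2893/10 * 4/9 = 5786/45
Step 3: Direct prop: k = (5786/45)/8; new y = k*10 = 5786/45*10/8 = 2893/18
Final result = 2893/18

2893/18


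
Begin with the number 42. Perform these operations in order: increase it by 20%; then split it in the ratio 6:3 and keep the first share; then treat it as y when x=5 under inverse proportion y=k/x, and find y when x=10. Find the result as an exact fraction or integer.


Start with 42.
Step 1: Increase by 20%: 42 * 120/100 = 252/5
Step 2: Split 6:3, first share = 252/5 * 6/9 = 168/5
Step 3: Inverse prop: k = (168/5)*5; new y = k/10 = 168/5*5/10 = 84/5
Final result = 84/5

84/5


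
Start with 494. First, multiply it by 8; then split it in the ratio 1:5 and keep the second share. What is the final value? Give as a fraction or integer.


Start with 494.
Step 1: Multiply by 8: 494 * 8 = 3952
Step 2: Split 1:5, second share = 3952 * 5/6 = 9880/3
Final result = 9880/3

9880/3


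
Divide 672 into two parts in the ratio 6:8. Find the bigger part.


Total parts = 6 + 8 = 14
Value per part = 672 / 14 = 48
First share = 6 * 48 = 288
Second share = 8 * 48 = 384
Larger share = 384

384


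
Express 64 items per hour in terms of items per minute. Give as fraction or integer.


Converting from per hour to per minute
Rate = 64 items per hour
Divide by 60: 64/60
= 16/15 items per minute

16/15


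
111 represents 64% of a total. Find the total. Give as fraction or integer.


Given: 111 is 64% of the whole
Set up: 111 = 64/100 * whole
whole = 111 * 100 / 64
whole = 11100 / 64
whole = 2775/16

2775/16


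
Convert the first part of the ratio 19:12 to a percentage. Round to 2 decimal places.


Total parts = 19 + 12 = 31
First part fraction = 19/31
Percentage = (19/31) * 100
= 0.612903 * 100
= 61.29%

61.29


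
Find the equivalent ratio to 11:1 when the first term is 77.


Original ratio: 11:1
First term target: 77
Scale factor = 77 / 11 = 7
Multiply second term: 1 * 7 = 7
Equivalent ratio = 77:7

77:7


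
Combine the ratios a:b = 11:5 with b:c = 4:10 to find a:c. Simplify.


Given a:b = 11:5 and b:c = 4:10
Make b consistent. Multiply first ratio by 4: a:b = 44:20
Multiply second ratio by 5: b:c = 20:50
Now b = 20 in both, so a:b:c = 44:20:50
Therefore a:c = 44:50
Simplify by GCD: a:c = 22:25

22:25


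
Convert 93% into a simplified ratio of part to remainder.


Part = 93%, Remainder = 7%
Ratio = 93:7
GCD(93, 7) = 1
Simplify: 93:7 = 93:7

93:7


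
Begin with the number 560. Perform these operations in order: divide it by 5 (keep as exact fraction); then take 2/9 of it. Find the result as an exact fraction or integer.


Start with 560.
Step 1: Divide by 5: 560 / 5 = 112
Step 2: Take 2/9: 112 * 2/9 = 224/9
Final result = 224/9

224/9


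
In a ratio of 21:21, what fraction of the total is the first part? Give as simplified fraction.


Total parts = 21 + 21 = 42
First part fraction = 21/42
Simplify: 21/42 = 1/2

1/2


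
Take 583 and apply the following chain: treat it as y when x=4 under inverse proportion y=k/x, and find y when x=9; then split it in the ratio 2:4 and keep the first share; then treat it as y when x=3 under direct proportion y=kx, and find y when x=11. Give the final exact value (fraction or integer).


Start with 583.
Step 1: Inverse prop: k = (583)*4; new y = k/9 = 583*4/9 = 2332/9
Step 2: Split 2:4, first share = 2332/9 * 2/6 = 2332/27
Step 3: Direct prop: k = (2332/27)/3; new y = k*11 = 2332/27*11/3 = 25652/81
Final result = 25652/81

25652/81


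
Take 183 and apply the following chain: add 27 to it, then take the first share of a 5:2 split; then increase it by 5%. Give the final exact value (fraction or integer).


Start with 183.
Step 1: Add 27: 183+27=210; split 5:2 first = 210*5/7 = 150
Step 2: Increase by 5%: 150 * 105/100 = 315/2
Final result = 315/2

315/2


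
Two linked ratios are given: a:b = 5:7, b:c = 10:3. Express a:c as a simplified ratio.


Given a:b = 5:7 and b:c = 10:3
Make b consistent. Multiply first ratio by 10: a:b = 50:70
Multiply second ratio by 7: b:c = 70:21
Now b = 70 in both, so a:b:c = 50:70:21
Therefore a:c = 50:21
Simplify by GCD: a:c = 50:21

50:21


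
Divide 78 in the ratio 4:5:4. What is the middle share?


Ratio = 4:5:4
Total parts = 4 + 5 + 4 = 13
Value per part = 78 / 13 = 6
First share = 4 * 6 = 24
Middle share = 5 * 6 = 30
Third share = 4 * 6 = 24

30


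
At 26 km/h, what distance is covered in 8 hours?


Using distance = speed * time
Speed = 26 km/h
Time = 8 hours
Distance = 26 * 8
= 208 km

208


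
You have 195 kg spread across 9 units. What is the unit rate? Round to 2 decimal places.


Total kg = 195
Number of units = 9
Unit rate = 195 / 9
= 21.67 kg per unit

21.67


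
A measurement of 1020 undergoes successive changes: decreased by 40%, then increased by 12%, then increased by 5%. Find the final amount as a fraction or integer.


Start: 1020
Step 1: decrease by 40% => multiply by 60/100
  1020 * 60/100 = 612
Step 2: increase by 12% => multiply by 112/100
  612 * 112/100 = 17136/25
Step 3: increase by 5% => multiply by 105/100
  17136/25 * 105/100 = 89964/125
Final value = 89964/125

89964/125


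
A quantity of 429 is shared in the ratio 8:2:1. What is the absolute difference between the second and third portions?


Total parts = 8 + 2 + 1 = 11
Value per part = 429 / 11 = 39
Shares: 8*39=312, 2*39=78, 1*39=39
Second share = 78, third share = 39
Difference = |78 - 39| = 39

39


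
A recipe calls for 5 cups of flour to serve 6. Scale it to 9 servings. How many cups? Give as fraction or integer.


Original: 5 cups for 6 servings
Target servings = 9
Scaling factor = 9/6
New amount = 5 * 9/6
= 45/6
= 15/2 cups

15/2


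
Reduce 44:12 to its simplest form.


Find GCD(44, 12)
GCD = 4
Divide both by 4: 44/4 = 11, 12/4 = 3
Simplified ratio = 11:3

11:3


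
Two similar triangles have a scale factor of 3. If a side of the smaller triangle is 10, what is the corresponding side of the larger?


Similar triangles have proportional sides
Scale factor = 3
Smaller side = 10
Corresponding larger side = 10 * 3
= 30

30


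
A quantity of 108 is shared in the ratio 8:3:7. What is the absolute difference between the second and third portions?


Total parts = 8 + 3 + 7 = 18
Value per part = 108 / 18 = 6
Shares: 8*6=48, 3*6=18, 7*6=42
Second share = 18, third share = 42
Difference = |18 - 42| = 24

24


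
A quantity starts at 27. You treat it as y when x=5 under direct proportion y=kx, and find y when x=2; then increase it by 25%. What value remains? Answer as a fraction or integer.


Start with 27.
Step 1: Direct prop: k = (27)/5; new y = k*2 = 27*2/5 = 54/5
Step 2: Increase by 25%: 54/5 * 125/100 = 27/2
Final result = 27/2

27/2


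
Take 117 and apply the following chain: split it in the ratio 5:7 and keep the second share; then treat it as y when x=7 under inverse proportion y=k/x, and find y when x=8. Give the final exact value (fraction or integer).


Start with 117.
Step 1: Split 5:7, second share = 117 * 7/12 = 273/4
Step 2: Inverse prop: k = (273/4)*7; new y = k/8 = 273/4*7/8 = 1911/32
Final result = 1911/32

1911/32


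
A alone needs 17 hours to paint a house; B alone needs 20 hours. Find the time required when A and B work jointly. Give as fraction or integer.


Rate of A = 1/17 job per hour
Rate of B = 1/20 job per hour
Combined rate = 1/17 + 1/20
Find common denominator: (20 + 17)/(17*20) = 37/340
Combined rate = 37/340 job per hour
Time together = 1 / (37/340) = 340/37 hours

340/37


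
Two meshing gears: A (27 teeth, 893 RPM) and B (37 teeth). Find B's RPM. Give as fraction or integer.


Gear ratio: teeth_A * RPM_A = teeth_B * RPM_B
27 * 893 = 37 * RPM_B
24111 = 37 * RPM_B
RPM_B = 24111 / 37
RPM_B = 24111/37

24111/37


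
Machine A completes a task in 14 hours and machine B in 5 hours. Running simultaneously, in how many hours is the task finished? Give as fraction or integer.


Rate of A = 1/14 job per hour
Rate of B = 1/5 job per hour
Combined rate = 1/14 + 1/5
Find common denominator: (5 + 14)/(14*5) = 19/70
Combined rate = 19/70 job per hour
Time together = 1 / (19/70) = 70/19 hours

70/19


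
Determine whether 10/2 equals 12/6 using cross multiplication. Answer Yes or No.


Cross multiply to check 10/2 = 12/6
Left cross product: 10 * 6 = 60
Right cross product: 2 * 12 = 24
60 != 24
Not equal, so proportions differ => No

No


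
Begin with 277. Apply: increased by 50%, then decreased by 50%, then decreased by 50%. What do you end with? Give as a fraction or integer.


Start: 277
Step 1: increase by 50% => multiply by 150/100
  277 * 150/100 = 831/2
Step 2: decrease by 50% => multiply by 50/100
  831/2 * 50/100 = 831/4
Step 3: decrease by 50% => multiply by 50/100
  831/4 * 50/100 = 831/8
Final value = 831/8

831/8
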